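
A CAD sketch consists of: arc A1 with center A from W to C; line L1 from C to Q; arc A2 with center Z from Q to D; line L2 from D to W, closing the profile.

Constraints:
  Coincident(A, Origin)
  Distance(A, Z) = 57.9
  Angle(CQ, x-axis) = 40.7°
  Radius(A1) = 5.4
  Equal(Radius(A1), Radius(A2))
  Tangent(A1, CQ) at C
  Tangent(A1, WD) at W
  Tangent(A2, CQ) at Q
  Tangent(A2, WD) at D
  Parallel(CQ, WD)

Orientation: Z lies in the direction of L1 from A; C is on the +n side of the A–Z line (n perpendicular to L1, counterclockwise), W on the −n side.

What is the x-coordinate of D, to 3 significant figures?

47.4

The slot axis is L1's direction at 40.7°, so u = (cos 40.7°, sin 40.7°) = (0.758, 0.652) and n = (−sin 40.7°, cos 40.7°) = (-0.652, 0.758). A is at the origin and Z lies 57.9 along u from A, so Z = 57.9·u = (43.9, 37.8). Tangency of A1 to both parallel lines with radius 5.4 puts C and W at A ± 5.4·n: C = (-3.52, 4.09), W = (3.52, -4.09). Equal radii place Q and D the same way about Z: Q = Z + 5.4·n = (40.4, 41.9), D = Z − 5.4·n = (47.4, 33.7). So D.x = 47.4.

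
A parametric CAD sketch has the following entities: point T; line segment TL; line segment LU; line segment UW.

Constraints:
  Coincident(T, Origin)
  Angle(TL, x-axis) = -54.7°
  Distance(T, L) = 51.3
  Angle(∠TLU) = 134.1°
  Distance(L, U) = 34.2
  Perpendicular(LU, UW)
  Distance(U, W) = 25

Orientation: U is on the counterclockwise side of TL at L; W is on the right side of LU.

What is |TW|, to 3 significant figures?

93.3

T is at the origin; TL runs at -54.7° with length 51.3, so L = 51.3·(cos -54.7°, sin -54.7°) = (29.6, -41.9). ∠TLU = 134.1°, so LU runs at -54.7° + (180° − 134.1°) = -8.80° from the x-axis; with |LU| = 34.2, U = L + 34.2·(cos -8.80°, sin -8.80°) = (63.4, -47.1). The perpendicularity gives UW at right angles to LU; with |UW| = 25.0 on the right of LU, W = U + 25.0·(-0.153, -0.988) = (59.6, -71.8). Then |TW| = |W − T| = 93.3.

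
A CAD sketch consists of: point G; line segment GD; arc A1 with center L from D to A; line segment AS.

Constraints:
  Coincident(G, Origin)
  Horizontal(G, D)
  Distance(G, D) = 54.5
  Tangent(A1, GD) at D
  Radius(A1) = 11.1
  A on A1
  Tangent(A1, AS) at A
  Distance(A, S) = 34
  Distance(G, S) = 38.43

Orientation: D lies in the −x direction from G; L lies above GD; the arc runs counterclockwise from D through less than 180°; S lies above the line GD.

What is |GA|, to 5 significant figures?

46.183

Checks: ∠(LD, DG) = 90.00° ✓; |LD| = 11.10 ✓; |LA| = 11.10 ✓; ∠(LA, AS) = 90.00° ✓; |AS| = 34.00 ✓; |GS| = 38.43 ✓.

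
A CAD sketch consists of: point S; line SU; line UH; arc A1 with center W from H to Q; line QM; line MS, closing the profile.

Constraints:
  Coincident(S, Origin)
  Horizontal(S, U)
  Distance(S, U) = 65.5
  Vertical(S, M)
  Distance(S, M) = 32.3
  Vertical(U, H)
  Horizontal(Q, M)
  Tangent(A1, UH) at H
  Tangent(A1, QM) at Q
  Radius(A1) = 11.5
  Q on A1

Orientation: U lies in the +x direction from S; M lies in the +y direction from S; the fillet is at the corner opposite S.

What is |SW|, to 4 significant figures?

57.87

S is at the origin; SU is horizontal with |SU| = 65.5 and U on the +x side, so U = (65.50, 0.000). SM is vertical with |SM| = 32.3 and M on the +y side, so M = (0.000, 32.30). The virtual corner opposite S is at (65.50, 32.30). Since A1 is tangent to UH there, WH ⟂ UH and A1 meets QM tangentially, so WQ is at right angles to QM, with radius 11.5, so the center W sits 11.5 in from both sides at W = (54.00, 20.80). Then |SW| = |W − S| = 57.87.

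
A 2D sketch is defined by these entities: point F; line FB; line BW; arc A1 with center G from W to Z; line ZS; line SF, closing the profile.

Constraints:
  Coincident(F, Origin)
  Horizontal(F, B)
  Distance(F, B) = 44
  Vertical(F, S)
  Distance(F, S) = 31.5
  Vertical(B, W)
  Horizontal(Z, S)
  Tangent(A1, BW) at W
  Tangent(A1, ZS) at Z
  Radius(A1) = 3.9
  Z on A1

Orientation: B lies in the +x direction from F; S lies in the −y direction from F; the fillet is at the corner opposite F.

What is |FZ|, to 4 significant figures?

50.99

The virtual corner opposite F is at (44.00, -31.50). Since A1 is tangent to BW there, GW ⟂ BW and since A1 is tangent to ZS there, GZ ⟂ ZS, with radius 3.9, so the center G sits 3.9 in from both sides at G = (40.10, -27.60). That places the tangent points at W = (44.00, -27.60) on BW and Z = (40.10, -31.50) on ZS. Then |FZ| = |Z − F| = 50.99.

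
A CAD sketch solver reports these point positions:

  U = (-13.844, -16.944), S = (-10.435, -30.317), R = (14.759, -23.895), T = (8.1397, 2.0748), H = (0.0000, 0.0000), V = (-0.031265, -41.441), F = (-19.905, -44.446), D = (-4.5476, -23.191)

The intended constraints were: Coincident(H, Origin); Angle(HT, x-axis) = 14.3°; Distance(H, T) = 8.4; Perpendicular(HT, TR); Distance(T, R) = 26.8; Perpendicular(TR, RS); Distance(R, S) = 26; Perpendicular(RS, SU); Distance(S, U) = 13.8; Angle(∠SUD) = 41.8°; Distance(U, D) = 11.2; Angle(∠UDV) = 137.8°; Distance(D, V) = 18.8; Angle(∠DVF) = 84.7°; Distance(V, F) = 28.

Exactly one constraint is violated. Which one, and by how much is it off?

Distance(V, F) = 28 — off by 7.90.

H = (0.00, 0.00) ✓; HT at 14.30° ✓; |HT| = 8.400 ✓; ∠(HT, TR) = 90.00° ✓; |TR| = 26.80 ✓; ∠(TR, RS) = 90.00° ✓; |RS| = 26.00 ✓; ∠(RS, SU) = 90.00° ✓; |SU| = 13.80 ✓; ∠SUD = 41.80° ✓; |UD| = 11.20 ✓; ∠UDV = 137.8° ✓; |DV| = 18.80 ✓; ∠DVF = 84.70° ✓; |VF| = 20.10 ✗.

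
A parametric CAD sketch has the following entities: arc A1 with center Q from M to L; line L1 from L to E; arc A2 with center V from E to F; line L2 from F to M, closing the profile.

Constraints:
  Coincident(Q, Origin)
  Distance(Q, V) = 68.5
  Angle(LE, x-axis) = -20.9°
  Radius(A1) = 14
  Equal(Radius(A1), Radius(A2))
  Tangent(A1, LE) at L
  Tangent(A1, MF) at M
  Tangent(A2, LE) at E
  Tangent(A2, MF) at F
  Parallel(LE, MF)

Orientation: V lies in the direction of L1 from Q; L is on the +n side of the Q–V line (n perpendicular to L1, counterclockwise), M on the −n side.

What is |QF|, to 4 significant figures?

69.92

The slot axis is L1's direction at -20.9°, so u = (cos -20.9°, sin -20.9°) = (0.9342, -0.3567) and n = (−sin -20.9°, cos -20.9°) = (0.3567, 0.9342). Q is at the origin and V lies 68.5 along u from Q, so V = 68.5·u = (63.99, -24.44). Tangency of A1 to both parallel lines with radius 14.0 puts L and M at Q ± 14.0·n: L = (4.994, 13.08), M = (-4.994, -13.08). Equal radii place E and F the same way about V: E = V + 14.0·n = (68.99, -11.36), F = V − 14.0·n = (59.00, -37.52). Then |QF| = |F − Q| = 69.92.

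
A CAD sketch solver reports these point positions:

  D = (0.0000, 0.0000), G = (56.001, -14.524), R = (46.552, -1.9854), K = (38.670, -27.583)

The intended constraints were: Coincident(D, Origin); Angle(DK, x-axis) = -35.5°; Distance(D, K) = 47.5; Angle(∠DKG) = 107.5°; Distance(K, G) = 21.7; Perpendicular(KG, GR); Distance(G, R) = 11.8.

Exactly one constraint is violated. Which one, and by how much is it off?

Distance(G, R) = 11.8 — off by 3.90.

D = (0.00, 0.00) ✓; DK at -35.50° ✓; |DK| = 47.50 ✓; ∠DKG = 107.5° ✓; |KG| = 21.70 ✓; ∠(KG, GR) = 90.00° ✓; |GR| = 15.70 ✗.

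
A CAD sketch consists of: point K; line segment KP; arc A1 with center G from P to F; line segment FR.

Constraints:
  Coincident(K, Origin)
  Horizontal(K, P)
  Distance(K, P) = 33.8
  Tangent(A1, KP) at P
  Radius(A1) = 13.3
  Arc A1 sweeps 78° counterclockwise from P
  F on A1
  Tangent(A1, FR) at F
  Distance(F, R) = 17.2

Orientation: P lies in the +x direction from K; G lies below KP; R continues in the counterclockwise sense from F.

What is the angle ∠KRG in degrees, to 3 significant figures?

81.9°

K is at the origin; K and P share the same y with |KP| = 33.8 and P on the +x side, so P = (33.8, 0.00). A1 meets KP tangentially, so GP is at right angles to KP, so G = P + (0, -13.3) = (33.8, -13.3). On A1, P sits at bearing 90° from G; a 78° counterclockwise sweep puts F at bearing 168°, so F = G + 13.3·(cos 168°, sin 168°) = (20.8, -10.5). Tangency of A1 to FR means the radius GF is perpendicular to FR, so FR runs along (−sin 168°, cos 168°); with |FR| = 17.2, R = (17.2, -27.4). Then cos ∠KRG = RK·RG / (|RK||RG|), giving 81.9°.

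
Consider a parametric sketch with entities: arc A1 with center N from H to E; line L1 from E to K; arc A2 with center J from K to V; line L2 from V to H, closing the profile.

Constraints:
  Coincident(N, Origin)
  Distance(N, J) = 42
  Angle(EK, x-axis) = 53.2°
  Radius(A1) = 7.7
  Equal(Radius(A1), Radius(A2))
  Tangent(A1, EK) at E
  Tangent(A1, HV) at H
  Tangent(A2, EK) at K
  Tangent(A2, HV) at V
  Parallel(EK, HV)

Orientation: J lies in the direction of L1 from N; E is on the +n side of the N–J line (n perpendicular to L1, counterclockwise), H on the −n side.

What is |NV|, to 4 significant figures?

42.70

The slot axis is L1's direction at 53.2°, so u = (cos 53.2°, sin 53.2°) = (0.5990, 0.8007) and n = (−sin 53.2°, cos 53.2°) = (-0.8007, 0.5990). N is at the origin and J lies 42.0 along u from N, so J = 42.0·u = (25.16, 33.63). Tangency of A1 to both parallel lines with radius 7.7 puts E and H at N ± 7.7·n: E = (-6.166, 4.612), H = (6.166, -4.612). Equal radii place K and V the same way about J: K = J + 7.7·n = (18.99, 38.24), V = J − 7.7·n = (31.32, 29.02). Then |NV| = |V − N| = 42.70.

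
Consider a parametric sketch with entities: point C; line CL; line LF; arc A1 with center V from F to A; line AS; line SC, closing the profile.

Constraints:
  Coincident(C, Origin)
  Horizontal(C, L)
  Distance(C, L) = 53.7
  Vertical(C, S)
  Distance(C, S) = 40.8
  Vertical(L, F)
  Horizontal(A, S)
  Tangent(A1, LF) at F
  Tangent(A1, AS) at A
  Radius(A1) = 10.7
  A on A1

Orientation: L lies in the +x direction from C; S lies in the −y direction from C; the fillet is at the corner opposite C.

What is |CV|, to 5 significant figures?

52.488

C is at the origin; CL is horizontal with |CL| = 53.7 and L on the +x side, so L = (53.700, 0.0000). CS is vertical with |CS| = 40.8 and S on the −y side, so S = (0.0000, -40.800). The virtual corner opposite C is at (53.700, -40.800). A1 meets LF tangentially, so VF is at right angles to LF and the tangent condition forces VA to be normal to AS, with radius 10.7, so the center V sits 10.7 in from both sides at V = (43.000, -30.100). Then |CV| = |V − C| = 52.488.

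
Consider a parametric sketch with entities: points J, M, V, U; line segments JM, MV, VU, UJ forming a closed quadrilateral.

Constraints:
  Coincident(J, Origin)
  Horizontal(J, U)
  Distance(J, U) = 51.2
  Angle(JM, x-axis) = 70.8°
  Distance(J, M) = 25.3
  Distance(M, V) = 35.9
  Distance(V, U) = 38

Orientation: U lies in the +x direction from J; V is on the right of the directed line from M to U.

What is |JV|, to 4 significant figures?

18.79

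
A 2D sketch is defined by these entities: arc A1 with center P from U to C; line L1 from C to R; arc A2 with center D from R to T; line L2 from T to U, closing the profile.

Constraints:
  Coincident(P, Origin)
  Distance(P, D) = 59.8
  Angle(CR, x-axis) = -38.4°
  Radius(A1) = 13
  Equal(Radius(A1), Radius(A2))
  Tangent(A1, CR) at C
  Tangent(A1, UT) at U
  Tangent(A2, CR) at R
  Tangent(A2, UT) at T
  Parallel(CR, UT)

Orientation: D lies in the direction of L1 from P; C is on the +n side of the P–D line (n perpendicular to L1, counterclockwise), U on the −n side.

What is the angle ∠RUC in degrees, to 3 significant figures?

66.5°

The slot axis is L1's direction at -38.4°, so u = (cos -38.4°, sin -38.4°) = (0.784, -0.621) and n = (−sin -38.4°, cos -38.4°) = (0.621, 0.784). P is at the origin and D lies 59.8 along u from P, so D = 59.8·u = (46.9, -37.1). Tangency of A1 to both parallel lines with radius 13.0 puts C and U at P ± 13.0·n: C = (8.07, 10.2), U = (-8.07, -10.2). Equal radii place R and T the same way about D: R = D + 13.0·n = (54.9, -27.0), T = D − 13.0·n = (38.8, -47.3). Then cos ∠RUC = UR·UC / (|UR||UC|), giving 66.5°.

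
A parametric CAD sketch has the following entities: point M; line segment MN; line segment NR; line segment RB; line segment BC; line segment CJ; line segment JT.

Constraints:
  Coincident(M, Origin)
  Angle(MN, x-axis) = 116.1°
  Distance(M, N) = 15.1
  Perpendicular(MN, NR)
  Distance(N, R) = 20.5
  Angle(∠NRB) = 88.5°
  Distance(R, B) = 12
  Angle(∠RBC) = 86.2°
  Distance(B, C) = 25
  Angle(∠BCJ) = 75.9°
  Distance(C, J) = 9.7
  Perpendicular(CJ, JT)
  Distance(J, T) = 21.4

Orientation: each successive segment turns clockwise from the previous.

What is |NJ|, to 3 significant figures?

1.58

M is at the origin; MN runs at 116.1° with length 15.1, so N = (-6.64, 13.6). The perpendicularity gives NR at right angles to MN, so NR runs at 26.1°; with |NR| = 20.5, R = (11.8, 22.6). ∠NRB = 88.5° gives RB at -65.4° from the x-axis; with |RB| = 12.0, B = (16.8, 11.7). ∠RBC = 86.2° gives BC at -159° from the x-axis; with |BC| = 25.0, C = (-6.61, 2.79). ∠BCJ = 75.9° gives CJ at 96.7° from the x-axis; with |CJ| = 9.7, J = (-7.74, 12.4). Then |NJ| = |J − N| = 1.58.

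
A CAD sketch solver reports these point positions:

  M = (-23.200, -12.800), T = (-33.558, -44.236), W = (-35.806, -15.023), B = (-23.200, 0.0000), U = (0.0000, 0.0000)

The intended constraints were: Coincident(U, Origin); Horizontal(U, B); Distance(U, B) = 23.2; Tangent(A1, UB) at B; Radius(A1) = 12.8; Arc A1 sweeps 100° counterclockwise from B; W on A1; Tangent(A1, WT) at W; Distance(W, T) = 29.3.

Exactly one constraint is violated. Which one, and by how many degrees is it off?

Tangent(A1, WT) at W — off by 5.60°.

U = (0.00, 0.00) ✓; U.y = 0.00, B.y = 0.00 ✓; |UB| = 23.20 ✓; ∠(MB, BU) = 90.00° ✓; |MB| = 12.80 ✓; bearing(M→W) − bearing(M→B) = 100.0° ✓; |MW| = 12.80 ✓; ∠(MW, WT) = 95.60° ✗; |WT| = 29.30 ✓.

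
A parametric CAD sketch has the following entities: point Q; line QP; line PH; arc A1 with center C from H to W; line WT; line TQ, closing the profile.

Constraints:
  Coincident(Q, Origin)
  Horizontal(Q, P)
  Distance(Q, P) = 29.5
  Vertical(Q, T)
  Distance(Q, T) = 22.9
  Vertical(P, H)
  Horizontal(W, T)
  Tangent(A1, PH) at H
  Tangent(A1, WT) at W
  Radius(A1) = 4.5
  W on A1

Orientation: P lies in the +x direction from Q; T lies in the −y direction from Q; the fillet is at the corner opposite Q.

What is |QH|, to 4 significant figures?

34.77

Q is at the origin; Q and P share the same y with |QP| = 29.5 and P on the +x side, so P = (29.50, 0.000). QT is vertical with |QT| = 22.9 and T on the −y side, so T = (0.000, -22.90). The virtual corner opposite Q is at (29.50, -22.90). Tangency of A1 to PH means the radius CH is perpendicular to PH and since A1 is tangent to WT there, CW ⟂ WT, with radius 4.5, so the center C sits 4.5 in from both sides at C = (25.00, -18.40). That places the tangent points at H = (29.50, -18.40) on PH and W = (25.00, -22.90) on WT. Then |QH| = |H − Q| = 34.77.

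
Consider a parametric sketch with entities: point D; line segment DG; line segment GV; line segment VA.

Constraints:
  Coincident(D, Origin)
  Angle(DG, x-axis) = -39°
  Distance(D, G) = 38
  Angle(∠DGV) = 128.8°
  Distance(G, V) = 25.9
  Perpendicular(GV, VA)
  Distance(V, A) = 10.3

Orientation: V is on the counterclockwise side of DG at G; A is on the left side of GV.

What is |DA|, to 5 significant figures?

53.331

D is at the origin; DG runs at -39.0° with length 38.0, so G = 38.0·(cos -39.0°, sin -39.0°) = (29.532, -23.914). ∠DGV = 128.8°, so GV runs at -39.0° + (180° − 128.8°) = 12.200° from the x-axis; with |GV| = 25.9, V = G + 25.9·(cos 12.200°, sin 12.200°) = (54.847, -18.441). The perpendicularity gives VA at right angles to GV; with |VA| = 10.3 on the left of GV, A = V + 10.3·(-0.21132, 0.97742) = (52.670, -8.3735). Then |DA| = |A − D| = 53.331.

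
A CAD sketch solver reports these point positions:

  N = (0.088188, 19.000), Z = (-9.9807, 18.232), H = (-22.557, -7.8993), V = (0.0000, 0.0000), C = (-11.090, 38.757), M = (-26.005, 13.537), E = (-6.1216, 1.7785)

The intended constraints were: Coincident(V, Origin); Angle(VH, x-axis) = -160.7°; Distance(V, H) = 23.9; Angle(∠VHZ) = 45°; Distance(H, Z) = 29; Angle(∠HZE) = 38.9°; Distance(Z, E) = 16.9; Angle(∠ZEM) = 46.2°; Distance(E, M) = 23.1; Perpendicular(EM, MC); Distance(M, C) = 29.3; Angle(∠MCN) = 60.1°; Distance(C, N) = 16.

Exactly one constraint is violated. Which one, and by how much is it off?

Distance(C, N) = 16 — off by 6.70.

V = (0.00, 0.00) ✓; VH at -160.7° ✓; |VH| = 23.90 ✓; ∠VHZ = 45.00° ✓; |HZ| = 29.00 ✓; ∠HZE = 38.90° ✓; |ZE| = 16.90 ✓; ∠ZEM = 46.20° ✓; |EM| = 23.10 ✓; ∠(EM, MC) = 90.00° ✓; |MC| = 29.30 ✓; ∠MCN = 60.10° ✓; |CN| = 22.70 ✗.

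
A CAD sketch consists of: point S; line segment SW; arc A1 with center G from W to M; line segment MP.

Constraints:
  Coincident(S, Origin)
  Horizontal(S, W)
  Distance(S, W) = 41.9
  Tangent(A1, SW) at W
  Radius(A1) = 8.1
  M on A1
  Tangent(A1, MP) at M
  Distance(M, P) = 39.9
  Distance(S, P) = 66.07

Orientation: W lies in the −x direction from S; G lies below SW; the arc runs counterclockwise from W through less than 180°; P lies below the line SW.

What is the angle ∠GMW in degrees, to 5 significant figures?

41.181°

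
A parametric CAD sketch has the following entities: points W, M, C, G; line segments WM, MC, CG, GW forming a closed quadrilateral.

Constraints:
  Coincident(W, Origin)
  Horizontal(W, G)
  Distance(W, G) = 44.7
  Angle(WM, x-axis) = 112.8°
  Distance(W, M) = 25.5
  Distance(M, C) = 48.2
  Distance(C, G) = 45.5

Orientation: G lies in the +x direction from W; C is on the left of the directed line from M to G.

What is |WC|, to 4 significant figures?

55.52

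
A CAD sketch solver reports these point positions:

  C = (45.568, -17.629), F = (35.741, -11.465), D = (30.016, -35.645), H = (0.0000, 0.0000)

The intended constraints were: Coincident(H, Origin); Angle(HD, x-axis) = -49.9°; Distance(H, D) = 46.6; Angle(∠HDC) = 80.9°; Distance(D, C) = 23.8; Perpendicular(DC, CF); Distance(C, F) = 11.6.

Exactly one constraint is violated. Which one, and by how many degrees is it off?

Perpendicular(DC, CF) — off by 8.70°.

H = (0.00, 0.00) ✓; HD at -49.90° ✓; |HD| = 46.60 ✓; ∠HDC = 80.90° ✓; |DC| = 23.80 ✓; ∠(DC, CF) = 98.70° ✗; |CF| = 11.60 ✓.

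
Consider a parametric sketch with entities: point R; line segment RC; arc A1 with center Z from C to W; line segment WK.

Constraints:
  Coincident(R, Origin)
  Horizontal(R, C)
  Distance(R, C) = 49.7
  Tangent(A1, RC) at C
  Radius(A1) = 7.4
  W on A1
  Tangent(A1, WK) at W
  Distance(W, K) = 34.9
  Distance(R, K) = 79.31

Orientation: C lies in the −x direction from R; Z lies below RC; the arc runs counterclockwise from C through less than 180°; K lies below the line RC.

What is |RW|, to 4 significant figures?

56.65

Checks: |ZW| = 7.400 ✓; ∠(ZW, WK) = 90.00° ✓; |WK| = 34.90 ✓; |RK| = 79.31 ✓.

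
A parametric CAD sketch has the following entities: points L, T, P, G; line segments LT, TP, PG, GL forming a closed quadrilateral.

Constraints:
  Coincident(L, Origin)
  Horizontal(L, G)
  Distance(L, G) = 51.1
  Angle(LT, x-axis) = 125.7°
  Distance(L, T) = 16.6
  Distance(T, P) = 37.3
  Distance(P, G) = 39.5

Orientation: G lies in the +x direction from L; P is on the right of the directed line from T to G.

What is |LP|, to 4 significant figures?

20.80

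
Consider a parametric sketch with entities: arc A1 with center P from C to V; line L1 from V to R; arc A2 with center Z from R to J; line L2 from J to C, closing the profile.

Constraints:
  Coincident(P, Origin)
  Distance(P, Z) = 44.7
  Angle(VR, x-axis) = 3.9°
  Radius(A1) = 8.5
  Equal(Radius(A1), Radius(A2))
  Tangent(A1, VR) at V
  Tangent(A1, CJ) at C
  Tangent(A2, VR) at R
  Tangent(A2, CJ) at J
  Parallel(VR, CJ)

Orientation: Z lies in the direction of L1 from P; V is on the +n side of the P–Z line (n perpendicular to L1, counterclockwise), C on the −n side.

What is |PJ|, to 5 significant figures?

45.501

The slot axis is L1's direction at 3.9°, so u = (cos 3.9°, sin 3.9°) = (0.99768, 0.068015) and n = (−sin 3.9°, cos 3.9°) = (-0.068015, 0.99768). P is at the origin and Z lies 44.7 along u from P, so Z = 44.7·u = (44.596, 3.0403). Tangency of A1 to both parallel lines with radius 8.5 puts V and C at P ± 8.5·n: V = (-0.57813, 8.4803), C = (0.57813, -8.4803). Equal radii place R and J the same way about Z: R = Z + 8.5·n = (44.018, 11.521), J = Z − 8.5·n = (45.175, -5.4400). Then |PJ| = |J − P| = 45.501.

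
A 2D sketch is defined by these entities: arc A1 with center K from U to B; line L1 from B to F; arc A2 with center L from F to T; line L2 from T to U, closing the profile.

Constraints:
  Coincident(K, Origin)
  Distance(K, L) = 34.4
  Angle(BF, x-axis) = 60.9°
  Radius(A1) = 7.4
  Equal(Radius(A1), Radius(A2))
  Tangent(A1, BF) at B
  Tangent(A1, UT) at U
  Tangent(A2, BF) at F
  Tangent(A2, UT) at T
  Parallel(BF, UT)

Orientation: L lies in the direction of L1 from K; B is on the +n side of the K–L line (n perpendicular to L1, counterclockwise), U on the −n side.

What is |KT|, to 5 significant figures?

35.187

Tangency of A1 to both parallel lines with radius 7.4 puts B and U at K ± 7.4·n: B = (-6.4659, 3.5989), U = (6.4659, -3.5989). Equal radii place F and T the same way about L: F = L + 7.4·n = (10.264, 33.657), T = L − 7.4·n = (23.196, 26.459). Then |KT| = |T − K| = 35.187.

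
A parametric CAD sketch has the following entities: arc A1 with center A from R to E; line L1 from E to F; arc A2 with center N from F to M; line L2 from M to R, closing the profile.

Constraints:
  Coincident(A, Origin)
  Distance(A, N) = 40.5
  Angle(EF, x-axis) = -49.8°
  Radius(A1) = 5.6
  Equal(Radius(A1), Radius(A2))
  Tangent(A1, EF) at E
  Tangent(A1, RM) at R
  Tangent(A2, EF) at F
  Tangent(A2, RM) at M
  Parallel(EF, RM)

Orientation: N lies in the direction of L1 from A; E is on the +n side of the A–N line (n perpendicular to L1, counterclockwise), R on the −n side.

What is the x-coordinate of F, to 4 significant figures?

30.42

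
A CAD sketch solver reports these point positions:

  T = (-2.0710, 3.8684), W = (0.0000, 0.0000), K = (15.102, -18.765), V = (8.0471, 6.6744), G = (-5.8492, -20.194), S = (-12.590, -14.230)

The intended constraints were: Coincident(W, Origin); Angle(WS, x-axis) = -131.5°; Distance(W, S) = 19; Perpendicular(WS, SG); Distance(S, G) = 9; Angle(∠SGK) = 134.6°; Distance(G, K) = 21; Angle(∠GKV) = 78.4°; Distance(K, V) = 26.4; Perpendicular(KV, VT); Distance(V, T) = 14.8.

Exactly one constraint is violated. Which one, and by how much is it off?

Distance(V, T) = 14.8 — off by 4.30.

W = (0.00, 0.00) ✓; WS at -131.5° ✓; |WS| = 19.00 ✓; ∠(WS, SG) = 90.00° ✓; |SG| = 9.000 ✓; ∠SGK = 134.6° ✓; |GK| = 21.00 ✓; ∠GKV = 78.40° ✓; |KV| = 26.40 ✓; ∠(KV, VT) = 90.00° ✓; |VT| = 10.50 ✗.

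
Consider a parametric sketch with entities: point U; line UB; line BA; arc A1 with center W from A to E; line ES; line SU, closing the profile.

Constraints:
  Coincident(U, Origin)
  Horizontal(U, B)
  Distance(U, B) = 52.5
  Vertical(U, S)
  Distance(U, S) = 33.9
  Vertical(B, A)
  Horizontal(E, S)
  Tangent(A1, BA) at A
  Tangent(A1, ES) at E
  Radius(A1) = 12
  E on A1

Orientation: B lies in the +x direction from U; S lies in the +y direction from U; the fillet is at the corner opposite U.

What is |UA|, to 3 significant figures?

56.9

The virtual corner opposite U is at (52.5, 33.9). The tangent condition forces WA to be normal to BA and A1 meets ES tangentially, so WE is at right angles to ES, with radius 12.0, so the center W sits 12.0 in from both sides at W = (40.5, 21.9). That places the tangent points at A = (52.5, 21.9) on BA and E = (40.5, 33.9) on ES. Then |UA| = |A − U| = 56.9.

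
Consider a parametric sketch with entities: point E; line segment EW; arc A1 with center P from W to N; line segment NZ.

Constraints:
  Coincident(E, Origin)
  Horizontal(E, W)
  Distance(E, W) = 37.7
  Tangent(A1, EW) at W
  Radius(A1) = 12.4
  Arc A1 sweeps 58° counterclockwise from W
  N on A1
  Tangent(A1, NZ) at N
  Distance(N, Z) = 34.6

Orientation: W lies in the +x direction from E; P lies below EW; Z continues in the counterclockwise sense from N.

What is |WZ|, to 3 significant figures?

45.5

E is at the origin; E and W share the same y with |EW| = 37.7 and W on the +x side, so W = (37.7, 0.00). Since A1 is tangent to EW there, PW ⟂ EW, so P = W + (0, -12.4) = (37.7, -12.4). On A1, W sits at bearing 90° from P; a 58° counterclockwise sweep puts N at bearing 148°, so N = P + 12.4·(cos 148°, sin 148°) = (27.2, -5.83). Since A1 is tangent to NZ there, PN ⟂ NZ, so NZ runs along (−sin 148°, cos 148°); with |NZ| = 34.6, Z = (8.85, -35.2). Then |WZ| = |Z − W| = 45.5.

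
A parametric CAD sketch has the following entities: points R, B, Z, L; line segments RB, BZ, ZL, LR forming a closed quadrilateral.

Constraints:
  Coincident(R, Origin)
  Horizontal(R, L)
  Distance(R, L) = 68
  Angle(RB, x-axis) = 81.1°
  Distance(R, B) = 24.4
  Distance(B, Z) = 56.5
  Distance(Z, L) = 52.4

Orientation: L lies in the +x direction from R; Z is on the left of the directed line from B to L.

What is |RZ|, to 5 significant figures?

73.717

R is at the origin; RL is horizontal with |RL| = 68.0 and L in +x, so L = (68.0, 0). RB runs at 81.1° with |RB| = 24.4, so B = (3.7749, 24.106). Z is determined by |BZ| = 56.5 and |ZL| = 52.4 together: it lies at the intersection of circle(B, 56.5) and circle(L, 52.4). With |BL| = 68.600, the foot of the radical line on BL is 37.554 from B and the perpendicular offset is √(56.5² − 37.554²) = 42.213. Taking the left-of-BL solution: Z = (53.768, 50.430).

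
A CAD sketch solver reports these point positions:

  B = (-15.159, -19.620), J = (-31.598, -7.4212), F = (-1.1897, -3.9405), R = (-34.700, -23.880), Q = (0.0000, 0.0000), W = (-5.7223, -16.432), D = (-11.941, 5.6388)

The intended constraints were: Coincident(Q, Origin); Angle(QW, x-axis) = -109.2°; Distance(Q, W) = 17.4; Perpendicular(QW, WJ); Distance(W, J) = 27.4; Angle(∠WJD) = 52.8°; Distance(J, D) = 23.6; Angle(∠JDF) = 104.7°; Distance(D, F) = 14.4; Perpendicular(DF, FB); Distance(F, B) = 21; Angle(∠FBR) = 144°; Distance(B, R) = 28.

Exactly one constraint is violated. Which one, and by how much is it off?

Distance(B, R) = 28 — off by 8.00.

Q = (0.00, 0.00) ✓; QW at -109.2° ✓; |QW| = 17.40 ✓; ∠(QW, WJ) = 90.00° ✓; |WJ| = 27.40 ✓; ∠WJD = 52.80° ✓; |JD| = 23.60 ✓; ∠JDF = 104.7° ✓; |DF| = 14.40 ✓; ∠(DF, FB) = 90.00° ✓; |FB| = 21.00 ✓; ∠FBR = 144.0° ✓; |BR| = 20.00 ✗.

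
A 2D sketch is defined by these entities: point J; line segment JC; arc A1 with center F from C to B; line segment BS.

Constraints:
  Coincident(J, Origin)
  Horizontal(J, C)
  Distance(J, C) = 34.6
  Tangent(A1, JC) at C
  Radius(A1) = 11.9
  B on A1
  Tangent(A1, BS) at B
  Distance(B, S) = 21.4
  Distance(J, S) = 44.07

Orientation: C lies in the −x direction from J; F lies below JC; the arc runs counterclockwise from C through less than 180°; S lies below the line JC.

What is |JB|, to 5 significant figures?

47.353

J is at the origin; JC is horizontal with |JC| = 34.6 and C on the −x side, so C = (-34.600, 0.0000). A1 meets JC tangentially, so FC is at right angles to JC, so F = C + (0, -11.9) = (-34.600, -11.900). Since FB ⟂ BS (tangency), |FS| = √(11.9² + 21.4²) = 24.486 regardless of where B sits on A1. So S lies on both circle(J, 44.07) and circle(F, 24.486); the below-JC intersection is S = (-26.686, -35.072). B is the foot of the tangent from S: B = (-42.573, -20.734).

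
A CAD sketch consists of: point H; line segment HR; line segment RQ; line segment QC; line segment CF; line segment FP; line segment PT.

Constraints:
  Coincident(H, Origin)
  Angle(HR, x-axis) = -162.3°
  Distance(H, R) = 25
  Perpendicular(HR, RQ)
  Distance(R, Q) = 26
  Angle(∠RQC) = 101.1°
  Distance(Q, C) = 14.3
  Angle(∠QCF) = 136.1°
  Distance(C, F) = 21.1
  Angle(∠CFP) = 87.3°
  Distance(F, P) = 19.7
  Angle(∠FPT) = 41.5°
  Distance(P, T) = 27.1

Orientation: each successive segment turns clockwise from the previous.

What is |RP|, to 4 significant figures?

20.37

H is at the origin; HR runs at -162.3° with length 25.0, so R = (-23.82, -7.601). HR is perpendicular to RQ, so RQ runs at 107.7°; with |RQ| = 26.0, Q = (-31.72, 17.17). ∠RQC = 101.1° gives QC at 28.80° from the x-axis; with |QC| = 14.3, C = (-19.19, 24.06). ∠QCF = 136.1° gives CF at -15.10° from the x-axis; with |CF| = 21.1, F = (1.181, 18.56). ∠CFP = 87.3° gives FP at -107.8° from the x-axis; with |FP| = 19.7, P = (-4.841, -0.1961). Then |RP| = |P − R| = 20.37.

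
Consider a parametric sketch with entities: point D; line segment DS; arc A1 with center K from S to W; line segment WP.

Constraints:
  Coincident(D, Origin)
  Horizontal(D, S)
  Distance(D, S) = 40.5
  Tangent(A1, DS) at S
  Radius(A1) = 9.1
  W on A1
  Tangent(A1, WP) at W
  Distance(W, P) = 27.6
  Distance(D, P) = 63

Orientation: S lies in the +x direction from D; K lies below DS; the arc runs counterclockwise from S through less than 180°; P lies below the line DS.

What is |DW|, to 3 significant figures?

36.9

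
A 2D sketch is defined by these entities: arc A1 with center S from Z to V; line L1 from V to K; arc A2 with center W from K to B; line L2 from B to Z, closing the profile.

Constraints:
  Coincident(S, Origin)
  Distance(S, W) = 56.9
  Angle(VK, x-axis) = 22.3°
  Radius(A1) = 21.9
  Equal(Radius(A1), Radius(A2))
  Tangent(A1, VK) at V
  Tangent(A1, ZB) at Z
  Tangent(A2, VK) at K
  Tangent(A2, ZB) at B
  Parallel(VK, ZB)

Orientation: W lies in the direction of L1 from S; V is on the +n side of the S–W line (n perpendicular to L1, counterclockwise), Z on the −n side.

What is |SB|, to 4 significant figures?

60.97

The slot axis is L1's direction at 22.3°, so u = (cos 22.3°, sin 22.3°) = (0.9252, 0.3795) and n = (−sin 22.3°, cos 22.3°) = (-0.3795, 0.9252). S is at the origin and W lies 56.9 along u from S, so W = 56.9·u = (52.64, 21.59). Tangency of A1 to both parallel lines with radius 21.9 puts V and Z at S ± 21.9·n: V = (-8.310, 20.26), Z = (8.310, -20.26). Equal radii place K and B the same way about W: K = W + 21.9·n = (44.33, 41.85), B = W − 21.9·n = (60.95, 1.329). Then |SB| = |B − S| = 60.97.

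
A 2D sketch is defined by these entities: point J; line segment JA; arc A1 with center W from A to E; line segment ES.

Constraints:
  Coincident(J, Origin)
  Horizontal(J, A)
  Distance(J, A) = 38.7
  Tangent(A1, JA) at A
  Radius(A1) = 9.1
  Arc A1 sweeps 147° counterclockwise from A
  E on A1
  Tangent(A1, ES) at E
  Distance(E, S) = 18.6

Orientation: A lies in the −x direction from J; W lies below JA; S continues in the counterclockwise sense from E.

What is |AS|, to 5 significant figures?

28.894

J is at the origin; J and A share the same y with |JA| = 38.7 and A on the −x side, so A = (-38.700, 0.0000). A1 meets JA tangentially, so WA is at right angles to JA, so W = A + (0, -9.1) = (-38.700, -9.1000). On A1, A sits at bearing 90° from W; a 147° counterclockwise sweep puts E at bearing 237°, so E = W + 9.1·(cos 237°, sin 237°) = (-43.656, -16.732). A1 meets ES tangentially, so WE is at right angles to ES, so ES runs along (−sin 237°, cos 237°); with |ES| = 18.6, S = (-28.057, -26.862). Then |AS| = |S − A| = 28.894.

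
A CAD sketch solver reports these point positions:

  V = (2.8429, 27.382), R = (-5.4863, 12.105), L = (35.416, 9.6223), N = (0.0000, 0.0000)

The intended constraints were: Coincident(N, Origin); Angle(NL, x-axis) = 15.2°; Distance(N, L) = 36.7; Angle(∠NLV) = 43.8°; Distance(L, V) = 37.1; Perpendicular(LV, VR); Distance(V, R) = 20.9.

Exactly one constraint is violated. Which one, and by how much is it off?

Distance(V, R) = 20.9 — off by 3.50.

N = (0.00, 0.00) ✓; NL at 15.20° ✓; |NL| = 36.70 ✓; ∠NLV = 43.80° ✓; |LV| = 37.10 ✓; ∠(LV, VR) = 90.00° ✓; |VR| = 17.40 ✗.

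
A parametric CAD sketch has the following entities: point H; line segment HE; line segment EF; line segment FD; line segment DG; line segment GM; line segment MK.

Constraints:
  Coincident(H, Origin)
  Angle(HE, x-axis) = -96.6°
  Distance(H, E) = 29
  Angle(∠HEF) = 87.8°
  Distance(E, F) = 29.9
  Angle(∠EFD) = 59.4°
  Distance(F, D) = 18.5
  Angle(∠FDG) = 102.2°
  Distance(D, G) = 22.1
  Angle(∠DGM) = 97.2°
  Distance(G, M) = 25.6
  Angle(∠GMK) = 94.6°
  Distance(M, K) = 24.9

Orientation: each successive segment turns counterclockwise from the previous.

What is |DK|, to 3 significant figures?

30.5

H is at the origin; HE runs at -96.6° with length 29.0, so E = (-3.33, -28.8). ∠HEF = 87.8° gives EF at -4.40° from the x-axis; with |EF| = 29.9, F = (26.5, -31.1). ∠EFD = 59.4° gives FD at 116° from the x-axis; with |FD| = 18.5, D = (18.3, -14.5). ∠FDG = 102.2° gives DG at -166° from the x-axis; with |DG| = 22.1, G = (-3.13, -19.8). ∠DGM = 97.2° gives GM at -83.2° from the x-axis; with |GM| = 25.6, M = (-0.102, -45.3). ∠GMK = 94.6° gives MK at 2.20° from the x-axis; with |MK| = 24.9, K = (24.8, -44.3). Then |DK| = |K − D| = 30.5.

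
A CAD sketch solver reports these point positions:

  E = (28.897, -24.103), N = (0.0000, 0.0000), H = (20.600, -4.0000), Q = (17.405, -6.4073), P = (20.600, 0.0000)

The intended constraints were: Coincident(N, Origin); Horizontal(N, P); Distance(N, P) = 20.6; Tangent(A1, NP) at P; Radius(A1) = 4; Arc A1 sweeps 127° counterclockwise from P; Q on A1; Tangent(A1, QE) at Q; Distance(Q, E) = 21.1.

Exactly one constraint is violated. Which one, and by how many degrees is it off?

Tangent(A1, QE) at Q — off by 4.00°.

N = (0.00, 0.00) ✓; N.y = 0.00, P.y = 0.00 ✓; |NP| = 20.60 ✓; ∠(HP, PN) = 90.00° ✓; |HP| = 4.000 ✓; bearing(H→Q) − bearing(H→P) = 127.0° ✓; |HQ| = 4.000 ✓; ∠(HQ, QE) = 94.00° ✗; |QE| = 21.10 ✓.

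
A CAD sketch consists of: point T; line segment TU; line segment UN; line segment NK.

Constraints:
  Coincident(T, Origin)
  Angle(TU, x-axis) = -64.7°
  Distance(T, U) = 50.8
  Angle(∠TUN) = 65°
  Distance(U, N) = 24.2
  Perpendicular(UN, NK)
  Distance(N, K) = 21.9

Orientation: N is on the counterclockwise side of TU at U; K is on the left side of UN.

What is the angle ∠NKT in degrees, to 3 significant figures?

174°

T is at the origin; TU runs at -64.7° with length 50.8, so U = 50.8·(cos -64.7°, sin -64.7°) = (21.7, -45.9). ∠TUN = 65.0°, so UN runs at -64.7° + (180° − 65.0°) = 50.3° from the x-axis; with |UN| = 24.2, N = U + 24.2·(cos 50.3°, sin 50.3°) = (37.2, -27.3). UN ⟂ NK; with |NK| = 21.9 on the left of UN, K = N + 21.9·(-0.769, 0.639) = (20.3, -13.3). Then cos ∠NKT = KN·KT / (|KN||KT|), giving 174°.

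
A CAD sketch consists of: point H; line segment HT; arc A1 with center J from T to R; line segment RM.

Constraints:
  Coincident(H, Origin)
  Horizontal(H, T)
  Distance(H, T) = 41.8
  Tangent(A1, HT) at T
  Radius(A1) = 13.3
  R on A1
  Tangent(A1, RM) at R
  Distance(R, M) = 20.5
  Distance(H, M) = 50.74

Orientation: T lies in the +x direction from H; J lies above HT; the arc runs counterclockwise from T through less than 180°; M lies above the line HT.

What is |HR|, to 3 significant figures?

55.6

H is at the origin; HT is horizontal with |HT| = 41.8 and T on the +x side, so T = (41.8, 0.00). A1 meets HT tangentially, so JT is at right angles to HT, so J = T + (0, 13.3) = (41.8, 13.3). Since JR ⟂ RM (tangency), |JM| = √(13.3² + 20.5²) = 24.4 regardless of where R sits on A1. So M lies on both circle(H, 50.74) and circle(J, 24.4); the above-HT intersection is M = (35.0, 36.8). R is the foot of the tangent from M: R = (50.5, 23.4).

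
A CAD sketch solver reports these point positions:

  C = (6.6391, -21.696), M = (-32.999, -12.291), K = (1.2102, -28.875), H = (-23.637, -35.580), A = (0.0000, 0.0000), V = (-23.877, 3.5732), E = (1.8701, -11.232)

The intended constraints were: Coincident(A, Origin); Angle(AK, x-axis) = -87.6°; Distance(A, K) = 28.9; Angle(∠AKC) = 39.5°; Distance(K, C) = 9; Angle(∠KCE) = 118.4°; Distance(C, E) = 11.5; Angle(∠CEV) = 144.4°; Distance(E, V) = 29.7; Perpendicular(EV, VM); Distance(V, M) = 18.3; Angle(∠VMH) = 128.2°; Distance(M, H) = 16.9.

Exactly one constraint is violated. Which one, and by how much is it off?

Distance(M, H) = 16.9 — off by 8.20.

A = (0.00, 0.00) ✓; AK at -87.60° ✓; |AK| = 28.90 ✓; ∠AKC = 39.50° ✓; |KC| = 9.001 ✓; ∠KCE = 118.4° ✓; |CE| = 11.50 ✓; ∠CEV = 144.4° ✓; |EV| = 29.70 ✓; ∠(EV, VM) = 90.00° ✓; |VM| = 18.30 ✓; ∠VMH = 128.2° ✓; |MH| = 25.10 ✗.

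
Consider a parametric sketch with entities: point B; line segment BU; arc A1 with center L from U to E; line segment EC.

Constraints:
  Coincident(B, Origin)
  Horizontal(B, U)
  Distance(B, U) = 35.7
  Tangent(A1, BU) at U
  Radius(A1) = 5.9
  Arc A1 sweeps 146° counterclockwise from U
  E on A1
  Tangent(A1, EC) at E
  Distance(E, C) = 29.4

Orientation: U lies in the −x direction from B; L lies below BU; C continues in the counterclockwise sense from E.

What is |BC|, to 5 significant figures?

30.911

B is at the origin; BU is horizontal with |BU| = 35.7 and U on the −x side, so U = (-35.700, 0.0000). Since A1 is tangent to BU there, LU ⟂ BU, so L = U + (0, -5.9) = (-35.700, -5.9000). On A1, U sits at bearing 90° from L; a 146° counterclockwise sweep puts E at bearing 236°, so E = L + 5.9·(cos 236°, sin 236°) = (-38.999, -10.791). Tangency of A1 to EC means the radius LE is perpendicular to EC, so EC runs along (−sin 236°, cos 236°); with |EC| = 29.4, C = (-14.626, -27.232). Then |BC| = |C − B| = 30.911.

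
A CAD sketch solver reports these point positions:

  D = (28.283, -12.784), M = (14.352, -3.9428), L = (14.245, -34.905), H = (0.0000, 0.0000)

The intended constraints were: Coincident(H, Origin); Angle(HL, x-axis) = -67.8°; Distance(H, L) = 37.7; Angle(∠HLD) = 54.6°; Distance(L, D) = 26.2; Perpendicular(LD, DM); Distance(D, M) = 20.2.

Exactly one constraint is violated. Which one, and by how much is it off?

Distance(D, M) = 20.2 — off by 3.70.

H = (0.00, 0.00) ✓; HL at -67.80° ✓; |HL| = 37.70 ✓; ∠HLD = 54.60° ✓; |LD| = 26.20 ✓; ∠(LD, DM) = 90.00° ✓; |DM| = 16.50 ✗.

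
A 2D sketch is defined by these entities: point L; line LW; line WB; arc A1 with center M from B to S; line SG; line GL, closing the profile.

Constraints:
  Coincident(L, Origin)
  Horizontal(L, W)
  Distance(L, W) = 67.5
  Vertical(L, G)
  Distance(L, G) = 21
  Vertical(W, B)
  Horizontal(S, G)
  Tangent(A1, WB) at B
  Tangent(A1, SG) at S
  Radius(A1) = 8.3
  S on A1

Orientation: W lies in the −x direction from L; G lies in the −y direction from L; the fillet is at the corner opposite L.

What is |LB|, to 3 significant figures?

68.7

L is at the origin; LW is horizontal with |LW| = 67.5 and W on the −x side, so W = (-67.5, 0.00). LG is vertical with |LG| = 21.0 and G on the −y side, so G = (0.00, -21.0). The virtual corner opposite L is at (-67.5, -21.0). Since A1 is tangent to WB there, MB ⟂ WB and tangency of A1 to SG means the radius MS is perpendicular to SG, with radius 8.3, so the center M sits 8.3 in from both sides at M = (-59.2, -12.7). That places the tangent points at B = (-67.5, -12.7) on WB and S = (-59.2, -21.0) on SG. Then |LB| = |B − L| = 68.7.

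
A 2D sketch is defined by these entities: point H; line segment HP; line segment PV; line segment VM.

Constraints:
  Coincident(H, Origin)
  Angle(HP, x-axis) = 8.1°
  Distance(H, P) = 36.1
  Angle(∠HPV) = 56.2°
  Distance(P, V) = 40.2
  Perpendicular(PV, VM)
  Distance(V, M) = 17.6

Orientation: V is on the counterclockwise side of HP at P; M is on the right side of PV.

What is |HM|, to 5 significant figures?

51.675

H is at the origin; HP runs at 8.1° with length 36.1, so P = 36.1·(cos 8.1°, sin 8.1°) = (35.740, 5.0865). ∠HPV = 56.2°, so PV runs at 8.1° + (180° − 56.2°) = 131.90° from the x-axis; with |PV| = 40.2, V = P + 40.2·(cos 131.90°, sin 131.90°) = (8.8930, 35.008). PV ⟂ VM; with |VM| = 17.6 on the right of PV, M = V + 17.6·(0.74431, 0.66783) = (21.993, 46.762). Then |HM| = |M − H| = 51.675.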